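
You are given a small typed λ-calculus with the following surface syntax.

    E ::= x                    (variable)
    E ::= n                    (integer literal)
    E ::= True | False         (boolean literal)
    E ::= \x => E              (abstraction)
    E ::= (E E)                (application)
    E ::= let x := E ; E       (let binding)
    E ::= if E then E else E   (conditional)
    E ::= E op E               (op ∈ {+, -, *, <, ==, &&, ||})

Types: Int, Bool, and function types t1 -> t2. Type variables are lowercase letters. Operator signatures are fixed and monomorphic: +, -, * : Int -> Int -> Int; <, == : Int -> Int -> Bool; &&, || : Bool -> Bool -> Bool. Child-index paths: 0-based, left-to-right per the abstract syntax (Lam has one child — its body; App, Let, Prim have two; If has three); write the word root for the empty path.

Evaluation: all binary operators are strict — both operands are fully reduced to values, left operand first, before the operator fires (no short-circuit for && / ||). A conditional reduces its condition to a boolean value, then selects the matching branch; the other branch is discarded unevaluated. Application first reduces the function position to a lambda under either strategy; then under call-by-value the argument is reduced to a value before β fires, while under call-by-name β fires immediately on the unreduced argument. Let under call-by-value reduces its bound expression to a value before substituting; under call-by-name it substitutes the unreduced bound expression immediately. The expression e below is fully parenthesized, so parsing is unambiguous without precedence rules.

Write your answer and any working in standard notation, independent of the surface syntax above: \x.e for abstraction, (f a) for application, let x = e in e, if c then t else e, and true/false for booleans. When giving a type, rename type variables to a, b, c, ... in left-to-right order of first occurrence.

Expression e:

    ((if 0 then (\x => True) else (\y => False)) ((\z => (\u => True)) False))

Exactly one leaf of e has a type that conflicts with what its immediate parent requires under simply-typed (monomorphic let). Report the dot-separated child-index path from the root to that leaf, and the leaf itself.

Answer: 0.0 : 0

Derivation:
  unify Int ~ Bool
  FAIL: mismatch Int ~ Bool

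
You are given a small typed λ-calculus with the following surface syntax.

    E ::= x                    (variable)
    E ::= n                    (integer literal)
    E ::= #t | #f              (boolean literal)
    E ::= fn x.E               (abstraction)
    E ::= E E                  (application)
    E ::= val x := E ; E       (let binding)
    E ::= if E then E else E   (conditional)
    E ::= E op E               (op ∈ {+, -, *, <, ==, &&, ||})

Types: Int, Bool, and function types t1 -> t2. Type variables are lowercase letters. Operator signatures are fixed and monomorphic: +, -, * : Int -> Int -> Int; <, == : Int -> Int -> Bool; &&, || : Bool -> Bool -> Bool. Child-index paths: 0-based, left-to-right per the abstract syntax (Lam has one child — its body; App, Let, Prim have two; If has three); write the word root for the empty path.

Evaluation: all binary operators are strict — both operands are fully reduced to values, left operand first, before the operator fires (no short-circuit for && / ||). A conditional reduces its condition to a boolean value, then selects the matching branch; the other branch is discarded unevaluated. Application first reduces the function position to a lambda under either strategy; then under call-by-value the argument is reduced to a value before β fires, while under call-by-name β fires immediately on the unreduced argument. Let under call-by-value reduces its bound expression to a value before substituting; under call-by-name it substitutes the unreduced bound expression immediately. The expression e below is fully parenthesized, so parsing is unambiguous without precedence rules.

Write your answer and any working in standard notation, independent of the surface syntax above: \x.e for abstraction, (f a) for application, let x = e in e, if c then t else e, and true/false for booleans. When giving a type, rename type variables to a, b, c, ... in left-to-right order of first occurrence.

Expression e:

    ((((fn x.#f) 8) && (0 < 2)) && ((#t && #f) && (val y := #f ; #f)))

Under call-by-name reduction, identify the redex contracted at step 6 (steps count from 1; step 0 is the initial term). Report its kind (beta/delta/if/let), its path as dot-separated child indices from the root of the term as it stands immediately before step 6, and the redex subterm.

Answer: delta at 1 : (false && false)

Trace:
step 0: ((((\x.false) 8) && (0 < 2)) && ((true && false) && (let y = false in false)))
step 1: [beta@0.0] ((false && (0 < 2)) && ((true && false) && (let y = false in false)))
step 2: [delta@0.1] ((false && true) && ((true && false) && (let y = false in false)))
step 3: [delta@0] (false && ((true && false) && (let y = false in false)))
step 4: [delta@1.0] (false && (false && (let y = false in false)))
step 5: [let@1.1] (false && (false && false))
step 6: [delta@1] (false && false)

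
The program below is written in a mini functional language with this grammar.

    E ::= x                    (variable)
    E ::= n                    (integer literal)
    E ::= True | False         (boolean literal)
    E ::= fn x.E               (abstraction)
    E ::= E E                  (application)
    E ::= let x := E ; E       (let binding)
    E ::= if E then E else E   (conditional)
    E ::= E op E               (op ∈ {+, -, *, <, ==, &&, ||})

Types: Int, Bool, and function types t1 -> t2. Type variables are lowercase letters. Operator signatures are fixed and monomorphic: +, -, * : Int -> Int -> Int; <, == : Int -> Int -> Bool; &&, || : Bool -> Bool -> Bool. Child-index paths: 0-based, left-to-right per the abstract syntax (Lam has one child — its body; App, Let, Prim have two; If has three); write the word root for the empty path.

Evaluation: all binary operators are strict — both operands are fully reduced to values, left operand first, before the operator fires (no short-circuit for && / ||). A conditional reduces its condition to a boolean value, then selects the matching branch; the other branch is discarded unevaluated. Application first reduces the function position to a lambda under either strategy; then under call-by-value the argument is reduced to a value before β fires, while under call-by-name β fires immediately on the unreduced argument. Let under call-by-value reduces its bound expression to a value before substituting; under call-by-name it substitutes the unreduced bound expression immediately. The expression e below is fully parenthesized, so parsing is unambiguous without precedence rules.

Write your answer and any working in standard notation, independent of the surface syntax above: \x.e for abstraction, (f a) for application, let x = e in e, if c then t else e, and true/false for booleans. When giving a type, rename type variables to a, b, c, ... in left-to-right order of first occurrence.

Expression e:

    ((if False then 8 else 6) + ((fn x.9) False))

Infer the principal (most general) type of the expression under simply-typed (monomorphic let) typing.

Answer: Int

Working:
  unify Bool ~ Bool
  unify Int ~ Int
  unify Int ~ Int
\x._ : a -> Int
  unify a -> Int ~ Bool -> b
  unify a ~ Bool
  unify Int ~ b
_ _ : Int
  unify Int ~ Int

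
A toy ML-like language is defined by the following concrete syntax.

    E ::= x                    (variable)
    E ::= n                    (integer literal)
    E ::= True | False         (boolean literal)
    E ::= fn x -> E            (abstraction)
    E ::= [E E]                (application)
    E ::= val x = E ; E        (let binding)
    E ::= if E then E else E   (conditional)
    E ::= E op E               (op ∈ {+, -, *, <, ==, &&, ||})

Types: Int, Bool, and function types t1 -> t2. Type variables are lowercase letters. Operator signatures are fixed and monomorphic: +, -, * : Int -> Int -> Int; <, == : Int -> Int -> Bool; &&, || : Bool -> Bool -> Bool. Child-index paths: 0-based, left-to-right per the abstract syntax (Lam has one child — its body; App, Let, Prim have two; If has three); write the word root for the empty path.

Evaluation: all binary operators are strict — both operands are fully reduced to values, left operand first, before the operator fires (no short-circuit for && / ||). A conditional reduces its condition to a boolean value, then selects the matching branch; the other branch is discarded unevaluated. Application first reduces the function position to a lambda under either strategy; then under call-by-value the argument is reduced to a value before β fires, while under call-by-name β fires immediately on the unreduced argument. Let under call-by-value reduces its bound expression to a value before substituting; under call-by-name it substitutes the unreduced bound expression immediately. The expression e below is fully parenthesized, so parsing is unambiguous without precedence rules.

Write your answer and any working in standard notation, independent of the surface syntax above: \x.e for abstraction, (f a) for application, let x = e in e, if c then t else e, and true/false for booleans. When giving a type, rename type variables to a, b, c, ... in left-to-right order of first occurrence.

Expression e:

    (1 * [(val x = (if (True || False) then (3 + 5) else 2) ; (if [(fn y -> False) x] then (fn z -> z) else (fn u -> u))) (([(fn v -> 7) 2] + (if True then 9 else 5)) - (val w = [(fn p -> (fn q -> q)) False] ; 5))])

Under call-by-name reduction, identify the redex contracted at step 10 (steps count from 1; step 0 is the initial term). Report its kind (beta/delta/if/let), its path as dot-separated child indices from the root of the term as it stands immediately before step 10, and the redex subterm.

Trace:
step 0: (1 * ((let x = (if (true || false) then (3 + 5) else 2) in (if ((\y.false) x) then (\z.z) else (\u.u))) ((((\v.7) 2) + (if true then 9 else 5)) - (let w = ((\p.(\q.q)) false) in 5))))
step 1: [let@1.0] (1 * ((if ((\y.false) (if (true || false) then (3 + 5) else 2)) then (\z.z) else (\u.u)) ((((\v.7) 2) + (if true then 9 else 5)) - (let w = ((\p.(\q.q)) false) in 5))))
step 2: [beta@1.0.0] (1 * ((if false then (\z.z) else (\u.u)) ((((\v.7) 2) + (if true then 9 else 5)) - (let w = ((\p.(\q.q)) false) in 5))))
step 3: [if@1.0] (1 * ((\u.u) ((((\v.7) 2) + (if true then 9 else 5)) - (let w = ((\p.(\q.q)) false) in 5))))
step 4: [beta@1] (1 * ((((\v.7) 2) + (if true then 9 else 5)) - (let w = ((\p.(\q.q)) false) in 5)))
step 5: [beta@1.0.0] (1 * ((7 + (if true then 9 else 5)) - (let w = ((\p.(\q.q)) false) in 5)))
step 6: [if@1.0.1] (1 * ((7 + 9) - (let w = ((\p.(\q.q)) false) in 5)))
step 7: [delta@1.0] (1 * (16 - (let w = ((\p.(\q.q)) false) in 5)))
step 8: [let@1.1] (1 * (16 - 5))
step 9: [delta@1] (1 * 11)
step 10: [delta@root] 11

Answer: delta at root : (1 * 11)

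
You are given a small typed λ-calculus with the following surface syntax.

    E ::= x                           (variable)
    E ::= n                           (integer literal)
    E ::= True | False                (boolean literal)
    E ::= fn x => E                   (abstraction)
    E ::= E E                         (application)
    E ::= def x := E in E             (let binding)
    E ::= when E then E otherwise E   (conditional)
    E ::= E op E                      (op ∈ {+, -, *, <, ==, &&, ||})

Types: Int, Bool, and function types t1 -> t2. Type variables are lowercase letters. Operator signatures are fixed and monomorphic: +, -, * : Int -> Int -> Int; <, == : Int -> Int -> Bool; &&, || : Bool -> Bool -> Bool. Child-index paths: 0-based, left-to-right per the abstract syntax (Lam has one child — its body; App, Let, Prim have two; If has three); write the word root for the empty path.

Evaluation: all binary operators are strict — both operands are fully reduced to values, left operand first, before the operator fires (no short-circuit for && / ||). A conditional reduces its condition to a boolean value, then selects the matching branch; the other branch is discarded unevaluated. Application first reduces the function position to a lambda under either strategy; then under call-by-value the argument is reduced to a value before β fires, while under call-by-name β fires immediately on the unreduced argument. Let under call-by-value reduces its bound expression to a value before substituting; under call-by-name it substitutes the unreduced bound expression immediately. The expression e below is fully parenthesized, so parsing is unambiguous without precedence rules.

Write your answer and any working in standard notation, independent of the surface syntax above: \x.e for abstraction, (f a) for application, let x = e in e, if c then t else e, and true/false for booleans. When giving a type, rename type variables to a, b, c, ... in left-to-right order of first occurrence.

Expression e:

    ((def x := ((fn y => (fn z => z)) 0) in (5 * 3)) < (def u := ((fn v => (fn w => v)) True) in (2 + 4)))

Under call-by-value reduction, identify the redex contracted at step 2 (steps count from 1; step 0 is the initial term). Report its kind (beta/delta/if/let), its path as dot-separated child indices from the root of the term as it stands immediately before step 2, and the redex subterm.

Trace:
step 0: ((let x = ((\y.(\z.z)) 0) in (5 * 3)) < (let u = ((\v.(\w.v)) true) in (2 + 4)))
step 1: [beta@0.0] ((let x = (\z.z) in (5 * 3)) < (let u = ((\v.(\w.v)) true) in (2 + 4)))
step 2: [let@0] ((5 * 3) < (let u = ((\v.(\w.v)) true) in (2 + 4)))

Answer: let at 0 : (let x = (\z.z) in (5 * 3))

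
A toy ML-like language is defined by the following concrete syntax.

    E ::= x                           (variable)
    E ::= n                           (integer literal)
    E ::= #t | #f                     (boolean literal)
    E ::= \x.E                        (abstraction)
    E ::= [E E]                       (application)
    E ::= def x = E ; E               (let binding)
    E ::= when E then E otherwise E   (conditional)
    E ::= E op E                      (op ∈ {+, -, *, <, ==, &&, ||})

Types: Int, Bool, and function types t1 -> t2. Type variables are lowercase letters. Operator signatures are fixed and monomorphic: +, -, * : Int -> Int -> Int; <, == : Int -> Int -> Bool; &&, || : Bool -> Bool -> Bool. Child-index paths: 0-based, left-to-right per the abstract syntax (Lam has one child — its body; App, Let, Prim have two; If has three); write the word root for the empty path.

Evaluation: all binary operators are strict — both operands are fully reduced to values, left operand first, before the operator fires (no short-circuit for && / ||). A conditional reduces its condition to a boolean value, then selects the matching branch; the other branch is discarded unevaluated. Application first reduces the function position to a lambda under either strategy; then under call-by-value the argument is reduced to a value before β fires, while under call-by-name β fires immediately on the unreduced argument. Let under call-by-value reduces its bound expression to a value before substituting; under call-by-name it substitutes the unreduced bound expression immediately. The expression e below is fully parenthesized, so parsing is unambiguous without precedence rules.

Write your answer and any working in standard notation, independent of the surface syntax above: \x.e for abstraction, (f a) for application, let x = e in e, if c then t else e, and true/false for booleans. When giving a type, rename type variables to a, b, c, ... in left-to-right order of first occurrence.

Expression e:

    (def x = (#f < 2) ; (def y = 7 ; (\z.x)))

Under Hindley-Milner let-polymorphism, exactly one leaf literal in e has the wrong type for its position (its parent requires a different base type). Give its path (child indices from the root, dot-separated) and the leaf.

Trace:
  unify Bool ~ Int
  FAIL: mismatch Bool ~ Int

Answer: 0.0 : false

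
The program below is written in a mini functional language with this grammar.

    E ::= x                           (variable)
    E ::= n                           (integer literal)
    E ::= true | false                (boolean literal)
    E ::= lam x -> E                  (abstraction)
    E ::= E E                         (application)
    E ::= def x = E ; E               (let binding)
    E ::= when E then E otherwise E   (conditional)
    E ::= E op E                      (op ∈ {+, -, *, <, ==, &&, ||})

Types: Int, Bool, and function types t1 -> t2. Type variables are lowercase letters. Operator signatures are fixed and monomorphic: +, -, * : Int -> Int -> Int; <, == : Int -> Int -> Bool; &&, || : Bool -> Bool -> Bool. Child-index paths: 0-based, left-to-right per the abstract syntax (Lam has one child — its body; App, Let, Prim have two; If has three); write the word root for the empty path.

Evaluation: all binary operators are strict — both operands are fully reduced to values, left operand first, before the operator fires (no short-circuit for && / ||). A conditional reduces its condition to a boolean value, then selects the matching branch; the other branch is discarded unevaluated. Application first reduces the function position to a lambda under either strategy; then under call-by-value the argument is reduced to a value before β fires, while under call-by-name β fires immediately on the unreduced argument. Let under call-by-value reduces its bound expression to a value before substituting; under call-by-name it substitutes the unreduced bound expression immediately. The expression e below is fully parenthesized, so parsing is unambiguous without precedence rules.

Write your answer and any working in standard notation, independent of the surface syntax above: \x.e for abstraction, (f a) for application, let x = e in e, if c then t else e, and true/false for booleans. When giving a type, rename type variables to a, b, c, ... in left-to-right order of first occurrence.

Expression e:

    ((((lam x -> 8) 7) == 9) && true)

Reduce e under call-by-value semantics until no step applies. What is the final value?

Answer: false

Working:
step 0: ((((\x.8) 7) == 9) && true)
step 1: [beta@0.0] ((8 == 9) && true)
step 2: [delta@0] (false && true)
step 3: [delta@root] false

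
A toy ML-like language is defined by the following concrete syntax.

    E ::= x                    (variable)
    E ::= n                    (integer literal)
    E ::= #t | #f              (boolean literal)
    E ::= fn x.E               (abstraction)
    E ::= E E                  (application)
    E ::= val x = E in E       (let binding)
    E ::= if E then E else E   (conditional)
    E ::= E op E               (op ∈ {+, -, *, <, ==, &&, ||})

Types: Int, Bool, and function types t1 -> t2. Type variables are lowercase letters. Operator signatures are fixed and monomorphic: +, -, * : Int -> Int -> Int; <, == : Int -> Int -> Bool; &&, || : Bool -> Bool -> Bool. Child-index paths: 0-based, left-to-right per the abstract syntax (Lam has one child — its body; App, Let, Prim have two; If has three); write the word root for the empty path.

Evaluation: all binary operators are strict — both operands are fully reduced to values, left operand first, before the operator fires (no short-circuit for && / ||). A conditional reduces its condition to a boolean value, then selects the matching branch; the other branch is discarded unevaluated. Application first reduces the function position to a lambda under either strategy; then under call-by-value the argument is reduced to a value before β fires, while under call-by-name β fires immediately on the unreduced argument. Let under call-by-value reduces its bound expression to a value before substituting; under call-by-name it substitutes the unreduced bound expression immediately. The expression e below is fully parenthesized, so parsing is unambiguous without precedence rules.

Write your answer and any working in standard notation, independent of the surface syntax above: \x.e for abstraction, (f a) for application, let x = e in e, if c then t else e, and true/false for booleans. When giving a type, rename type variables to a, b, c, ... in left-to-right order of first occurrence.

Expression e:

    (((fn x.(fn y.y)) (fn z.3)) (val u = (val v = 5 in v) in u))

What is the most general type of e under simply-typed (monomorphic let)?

Derivation:
y : b
\y._ : b -> b
\x._ : a -> b -> b
\z._ : c -> Int
  unify a -> b -> b ~ (c -> Int) -> d
  unify a ~ c -> Int
  unify b -> b ~ d
_ _ : b -> b
let v : Int
v : Int
let u : Int
u : Int
  unify b -> b ~ Int -> e
  unify b ~ Int
  unify Int ~ e
_ _ : Int

Answer: Int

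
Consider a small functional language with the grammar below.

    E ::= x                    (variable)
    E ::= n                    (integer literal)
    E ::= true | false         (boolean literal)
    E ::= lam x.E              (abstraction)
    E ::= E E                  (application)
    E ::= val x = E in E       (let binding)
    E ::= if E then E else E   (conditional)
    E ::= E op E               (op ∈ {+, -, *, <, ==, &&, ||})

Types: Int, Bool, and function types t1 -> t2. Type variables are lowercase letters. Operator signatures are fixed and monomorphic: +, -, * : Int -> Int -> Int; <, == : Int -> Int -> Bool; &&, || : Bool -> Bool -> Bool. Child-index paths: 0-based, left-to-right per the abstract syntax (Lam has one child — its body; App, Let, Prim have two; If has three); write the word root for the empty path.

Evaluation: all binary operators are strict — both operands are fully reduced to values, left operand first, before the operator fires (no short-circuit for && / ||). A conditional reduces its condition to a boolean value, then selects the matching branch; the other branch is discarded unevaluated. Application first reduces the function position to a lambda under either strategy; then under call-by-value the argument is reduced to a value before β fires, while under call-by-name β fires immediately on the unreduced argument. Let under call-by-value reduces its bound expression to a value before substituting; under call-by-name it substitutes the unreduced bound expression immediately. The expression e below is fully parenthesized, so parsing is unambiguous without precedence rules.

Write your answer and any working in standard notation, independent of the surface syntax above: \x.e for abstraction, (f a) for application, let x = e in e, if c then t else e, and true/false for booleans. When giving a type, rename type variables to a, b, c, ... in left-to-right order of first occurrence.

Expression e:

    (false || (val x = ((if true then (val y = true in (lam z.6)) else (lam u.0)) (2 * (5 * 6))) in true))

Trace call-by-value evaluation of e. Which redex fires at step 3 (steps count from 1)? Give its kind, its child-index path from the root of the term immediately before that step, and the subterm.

Derivation:
step 0: (false || (let x = ((if true then (let y = true in (\z.6)) else (\u.0)) (2 * (5 * 6))) in true))
step 1: [if@1.0.0] (false || (let x = ((let y = true in (\z.6)) (2 * (5 * 6))) in true))
step 2: [let@1.0.0] (false || (let x = ((\z.6) (2 * (5 * 6))) in true))
step 3: [delta@1.0.1.1] (false || (let x = ((\z.6) (2 * 30)) in true))

Answer: delta at 1.0.1.1 : (5 * 6)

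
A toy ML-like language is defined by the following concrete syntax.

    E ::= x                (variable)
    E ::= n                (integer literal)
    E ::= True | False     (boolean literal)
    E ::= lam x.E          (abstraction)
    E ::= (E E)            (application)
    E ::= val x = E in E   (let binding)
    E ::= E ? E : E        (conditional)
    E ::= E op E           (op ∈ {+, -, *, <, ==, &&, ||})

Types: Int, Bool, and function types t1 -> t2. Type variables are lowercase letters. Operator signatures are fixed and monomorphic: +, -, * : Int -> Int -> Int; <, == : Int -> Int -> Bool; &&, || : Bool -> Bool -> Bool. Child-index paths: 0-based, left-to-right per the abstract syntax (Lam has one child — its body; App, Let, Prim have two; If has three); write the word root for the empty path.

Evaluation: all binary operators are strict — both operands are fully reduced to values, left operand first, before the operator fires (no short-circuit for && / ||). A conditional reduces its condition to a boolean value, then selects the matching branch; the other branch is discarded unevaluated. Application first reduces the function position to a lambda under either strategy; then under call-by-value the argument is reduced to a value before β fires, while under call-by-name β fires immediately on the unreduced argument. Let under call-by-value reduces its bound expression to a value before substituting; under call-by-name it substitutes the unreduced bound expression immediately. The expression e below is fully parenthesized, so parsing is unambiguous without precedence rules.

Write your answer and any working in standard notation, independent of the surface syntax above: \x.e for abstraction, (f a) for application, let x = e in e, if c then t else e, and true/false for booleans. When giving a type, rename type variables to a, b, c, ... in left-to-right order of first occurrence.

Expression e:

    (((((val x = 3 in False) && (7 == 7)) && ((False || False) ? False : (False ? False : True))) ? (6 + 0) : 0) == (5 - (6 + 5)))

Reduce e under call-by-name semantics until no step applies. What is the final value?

Derivation:
step 0: ((if (((let x = 3 in false) && (7 == 7)) && (if (false || false) then false else (if false then false else true))) then (6 + 0) else 0) == (5 - (6 + 5)))
step 1: [let@0.0.0.0] ((if ((false && (7 == 7)) && (if (false || false) then false else (if false then false else true))) then (6 + 0) else 0) == (5 - (6 + 5)))
step 2: [delta@0.0.0.1] ((if ((false && true) && (if (false || false) then false else (if false then false else true))) then (6 + 0) else 0) == (5 - (6 + 5)))
step 3: [delta@0.0.0] ((if (false && (if (false || false) then false else (if false then false else true))) then (6 + 0) else 0) == (5 - (6 + 5)))
step 4: [delta@0.0.1.0] ((if (false && (if false then false else (if false then false else true))) then (6 + 0) else 0) == (5 - (6 + 5)))
step 5: [if@0.0.1] ((if (false && (if false then false else true)) then (6 + 0) else 0) == (5 - (6 + 5)))
step 6: [if@0.0.1] ((if (false && true) then (6 + 0) else 0) == (5 - (6 + 5)))
step 7: [delta@0.0] ((if false then (6 + 0) else 0) == (5 - (6 + 5)))
step 8: [if@0] (0 == (5 - (6 + 5)))
step 9: [delta@1.1] (0 == (5 - 11))
step 10: [delta@1] (0 == -6)
step 11: [delta@root] false

Answer: false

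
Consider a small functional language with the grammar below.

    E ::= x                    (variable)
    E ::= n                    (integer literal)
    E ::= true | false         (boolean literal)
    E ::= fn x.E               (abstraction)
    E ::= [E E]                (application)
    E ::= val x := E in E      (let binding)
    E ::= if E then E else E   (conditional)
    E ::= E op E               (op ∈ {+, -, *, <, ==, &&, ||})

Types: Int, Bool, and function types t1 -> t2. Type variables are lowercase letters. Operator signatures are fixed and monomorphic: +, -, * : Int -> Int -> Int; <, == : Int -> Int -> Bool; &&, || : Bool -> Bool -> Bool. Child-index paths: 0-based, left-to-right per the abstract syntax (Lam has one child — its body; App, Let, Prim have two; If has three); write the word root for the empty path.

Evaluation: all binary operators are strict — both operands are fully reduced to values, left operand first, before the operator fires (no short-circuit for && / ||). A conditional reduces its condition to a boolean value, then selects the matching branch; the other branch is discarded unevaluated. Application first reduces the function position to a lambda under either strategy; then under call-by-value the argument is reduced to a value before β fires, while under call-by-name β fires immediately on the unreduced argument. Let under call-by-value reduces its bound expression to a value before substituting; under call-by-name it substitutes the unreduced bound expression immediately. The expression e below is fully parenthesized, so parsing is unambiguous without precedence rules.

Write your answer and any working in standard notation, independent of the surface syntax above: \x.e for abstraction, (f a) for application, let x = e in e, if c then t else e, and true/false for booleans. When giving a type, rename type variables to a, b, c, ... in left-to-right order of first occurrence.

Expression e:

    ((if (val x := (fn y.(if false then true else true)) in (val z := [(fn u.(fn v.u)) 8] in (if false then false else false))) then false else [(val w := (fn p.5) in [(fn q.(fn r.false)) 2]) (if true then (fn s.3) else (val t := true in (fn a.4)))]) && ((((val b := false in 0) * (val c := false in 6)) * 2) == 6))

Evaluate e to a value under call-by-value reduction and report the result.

Answer: false

Working:
step 0: ((if (let x = (\y.(if false then true else true)) in (let z = ((\u.(\v.u)) 8) in (if false then false else false))) then false else ((let w = (\p.5) in ((\q.(\r.false)) 2)) (if true then (\s.3) else (let t = true in (\a.4))))) && ((((let b = false in 0) * (let c = false in 6)) * 2) == 6))
step 1: [let@0.0] ((if (let z = ((\u.(\v.u)) 8) in (if false then false else false)) then false else ((let w = (\p.5) in ((\q.(\r.false)) 2)) (if true then (\s.3) else (let t = true in (\a.4))))) && ((((let b = false in 0) * (let c = false in 6)) * 2) == 6))
step 2: [beta@0.0.0] ((if (let z = (\v.8) in (if false then false else false)) then false else ((let w = (\p.5) in ((\q.(\r.false)) 2)) (if true then (\s.3) else (let t = true in (\a.4))))) && ((((let b = false in 0) * (let c = false in 6)) * 2) == 6))
step 3: [let@0.0] ((if (if false then false else false) then false else ((let w = (\p.5) in ((\q.(\r.false)) 2)) (if true then (\s.3) else (let t = true in (\a.4))))) && ((((let b = false in 0) * (let c = false in 6)) * 2) == 6))
step 4: [if@0.0] ((if false then false else ((let w = (\p.5) in ((\q.(\r.false)) 2)) (if true then (\s.3) else (let t = true in (\a.4))))) && ((((let b = false in 0) * (let c = false in 6)) * 2) == 6))
step 5: [if@0] (((let w = (\p.5) in ((\q.(\r.false)) 2)) (if true then (\s.3) else (let t = true in (\a.4)))) && ((((let b = false in 0) * (let c = false in 6)) * 2) == 6))
step 6: [let@0.0] ((((\q.(\r.false)) 2) (if true then (\s.3) else (let t = true in (\a.4)))) && ((((let b = false in 0) * (let c = false in 6)) * 2) == 6))
step 7: [beta@0.0] (((\r.false) (if true then (\s.3) else (let t = true in (\a.4)))) && ((((let b = false in 0) * (let c = false in 6)) * 2) == 6))
step 8: [if@0.1] (((\r.false) (\s.3)) && ((((let b = false in 0) * (let c = false in 6)) * 2) == 6))
step 9: [beta@0] (false && ((((let b = false in 0) * (let c = false in 6)) * 2) == 6))
step 10: [let@1.0.0.0] (false && (((0 * (let c = false in 6)) * 2) == 6))
step 11: [let@1.0.0.1] (false && (((0 * 6) * 2) == 6))
step 12: [delta@1.0.0] (false && ((0 * 2) == 6))
step 13: [delta@1.0] (false && (0 == 6))
step 14: [delta@1] (false && false)
step 15: [delta@root] false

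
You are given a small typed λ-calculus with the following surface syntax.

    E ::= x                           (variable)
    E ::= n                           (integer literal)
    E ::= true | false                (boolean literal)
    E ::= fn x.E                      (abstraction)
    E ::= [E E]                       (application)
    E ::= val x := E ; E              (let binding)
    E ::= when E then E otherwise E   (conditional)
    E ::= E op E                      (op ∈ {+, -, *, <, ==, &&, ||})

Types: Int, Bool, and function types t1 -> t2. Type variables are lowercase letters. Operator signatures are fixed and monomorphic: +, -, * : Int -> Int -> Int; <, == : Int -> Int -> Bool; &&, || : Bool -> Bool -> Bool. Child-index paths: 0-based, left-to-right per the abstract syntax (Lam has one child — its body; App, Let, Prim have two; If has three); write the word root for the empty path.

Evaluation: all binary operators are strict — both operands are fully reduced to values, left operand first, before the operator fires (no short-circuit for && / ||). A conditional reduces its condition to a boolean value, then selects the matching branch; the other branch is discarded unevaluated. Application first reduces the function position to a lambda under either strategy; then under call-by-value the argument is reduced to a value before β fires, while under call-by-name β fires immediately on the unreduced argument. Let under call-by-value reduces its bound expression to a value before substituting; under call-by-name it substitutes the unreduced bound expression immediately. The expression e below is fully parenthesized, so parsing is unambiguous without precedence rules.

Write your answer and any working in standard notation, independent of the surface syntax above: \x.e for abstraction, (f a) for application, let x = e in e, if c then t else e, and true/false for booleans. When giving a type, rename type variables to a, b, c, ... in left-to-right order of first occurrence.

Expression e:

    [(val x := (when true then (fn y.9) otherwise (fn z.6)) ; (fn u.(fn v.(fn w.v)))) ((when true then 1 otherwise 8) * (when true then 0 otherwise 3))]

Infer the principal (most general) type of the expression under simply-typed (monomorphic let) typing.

Answer: a -> b -> a

Trace:
  unify Bool ~ Bool
\y._ : a -> Int
\z._ : b -> Int
  unify a -> Int ~ b -> Int
  unify a ~ b
  unify Int ~ Int
let x : b -> Int
v : d
\w._ : e -> d
\v._ : d -> e -> d
\u._ : c -> d -> e -> d
  unify Bool ~ Bool
  unify Int ~ Int
  unify Int ~ Int
  unify Bool ~ Bool
  unify Int ~ Int
  unify Int ~ Int
  unify c -> d -> e -> d ~ Int -> f
  unify c ~ Int
  unify d -> e -> d ~ f
_ _ : d -> e -> d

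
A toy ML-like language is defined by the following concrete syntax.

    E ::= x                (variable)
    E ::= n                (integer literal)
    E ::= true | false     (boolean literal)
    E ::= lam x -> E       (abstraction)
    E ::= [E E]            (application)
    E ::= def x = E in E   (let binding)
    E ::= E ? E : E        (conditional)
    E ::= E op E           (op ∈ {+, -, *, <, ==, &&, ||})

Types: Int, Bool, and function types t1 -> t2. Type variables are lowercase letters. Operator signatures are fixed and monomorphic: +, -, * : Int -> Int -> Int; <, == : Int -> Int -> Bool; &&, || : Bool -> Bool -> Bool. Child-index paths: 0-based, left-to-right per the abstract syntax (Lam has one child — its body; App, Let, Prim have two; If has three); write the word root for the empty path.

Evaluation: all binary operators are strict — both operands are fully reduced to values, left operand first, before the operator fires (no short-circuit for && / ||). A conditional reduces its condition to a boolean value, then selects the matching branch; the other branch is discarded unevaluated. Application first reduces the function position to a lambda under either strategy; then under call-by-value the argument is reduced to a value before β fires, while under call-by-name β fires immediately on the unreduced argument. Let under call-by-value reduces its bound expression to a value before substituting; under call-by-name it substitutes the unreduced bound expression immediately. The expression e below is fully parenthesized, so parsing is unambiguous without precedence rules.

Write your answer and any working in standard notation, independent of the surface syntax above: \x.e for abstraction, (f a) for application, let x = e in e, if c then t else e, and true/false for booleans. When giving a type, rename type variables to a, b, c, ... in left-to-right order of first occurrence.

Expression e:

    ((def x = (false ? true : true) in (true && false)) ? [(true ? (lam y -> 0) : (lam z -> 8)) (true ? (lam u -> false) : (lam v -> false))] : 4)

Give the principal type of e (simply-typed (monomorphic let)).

Trace:
  unify Bool ~ Bool
  unify Bool ~ Bool
let x : Bool
  unify Bool ~ Bool
  unify Bool ~ Bool
  unify Bool ~ Bool
  unify Bool ~ Bool
\y._ : a -> Int
\z._ : b -> Int
  unify a -> Int ~ b -> Int
  unify a ~ b
  unify Int ~ Int
  unify Bool ~ Bool
\u._ : c -> Bool
\v._ : d -> Bool
  unify c -> Bool ~ d -> Bool
  unify c ~ d
  unify Bool ~ Bool
  unify b -> Int ~ (d -> Bool) -> e
  unify b ~ d -> Bool
  unify Int ~ e
_ _ : Int
  unify Int ~ Int

Answer: Int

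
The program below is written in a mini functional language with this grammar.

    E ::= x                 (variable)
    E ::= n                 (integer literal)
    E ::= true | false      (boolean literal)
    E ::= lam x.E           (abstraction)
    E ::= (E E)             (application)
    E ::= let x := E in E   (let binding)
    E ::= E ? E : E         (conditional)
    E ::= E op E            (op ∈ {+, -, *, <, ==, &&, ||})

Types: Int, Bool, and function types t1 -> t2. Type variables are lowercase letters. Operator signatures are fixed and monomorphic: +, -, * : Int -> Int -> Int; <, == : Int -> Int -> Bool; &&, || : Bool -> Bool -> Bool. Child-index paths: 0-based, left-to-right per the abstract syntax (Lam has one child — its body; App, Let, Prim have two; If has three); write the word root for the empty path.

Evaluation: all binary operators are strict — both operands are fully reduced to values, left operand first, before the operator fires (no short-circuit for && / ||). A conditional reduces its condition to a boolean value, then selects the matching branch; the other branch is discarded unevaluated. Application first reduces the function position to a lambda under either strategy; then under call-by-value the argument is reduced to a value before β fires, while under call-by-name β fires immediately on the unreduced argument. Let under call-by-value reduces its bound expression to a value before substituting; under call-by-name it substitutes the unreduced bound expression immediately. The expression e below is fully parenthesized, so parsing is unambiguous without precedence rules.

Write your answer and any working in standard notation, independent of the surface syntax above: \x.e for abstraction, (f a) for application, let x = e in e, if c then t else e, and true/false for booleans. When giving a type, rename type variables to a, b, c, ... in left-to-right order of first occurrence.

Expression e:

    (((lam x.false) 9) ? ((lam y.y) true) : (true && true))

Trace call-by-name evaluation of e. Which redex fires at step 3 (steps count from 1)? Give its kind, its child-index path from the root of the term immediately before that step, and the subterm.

Answer: delta at root : (true && true)

Derivation:
step 0: (if ((\x.false) 9) then ((\y.y) true) else (true && true))
step 1: [beta@0] (if false then ((\y.y) true) else (true && true))
step 2: [if@root] (true && true)
step 3: [delta@root] true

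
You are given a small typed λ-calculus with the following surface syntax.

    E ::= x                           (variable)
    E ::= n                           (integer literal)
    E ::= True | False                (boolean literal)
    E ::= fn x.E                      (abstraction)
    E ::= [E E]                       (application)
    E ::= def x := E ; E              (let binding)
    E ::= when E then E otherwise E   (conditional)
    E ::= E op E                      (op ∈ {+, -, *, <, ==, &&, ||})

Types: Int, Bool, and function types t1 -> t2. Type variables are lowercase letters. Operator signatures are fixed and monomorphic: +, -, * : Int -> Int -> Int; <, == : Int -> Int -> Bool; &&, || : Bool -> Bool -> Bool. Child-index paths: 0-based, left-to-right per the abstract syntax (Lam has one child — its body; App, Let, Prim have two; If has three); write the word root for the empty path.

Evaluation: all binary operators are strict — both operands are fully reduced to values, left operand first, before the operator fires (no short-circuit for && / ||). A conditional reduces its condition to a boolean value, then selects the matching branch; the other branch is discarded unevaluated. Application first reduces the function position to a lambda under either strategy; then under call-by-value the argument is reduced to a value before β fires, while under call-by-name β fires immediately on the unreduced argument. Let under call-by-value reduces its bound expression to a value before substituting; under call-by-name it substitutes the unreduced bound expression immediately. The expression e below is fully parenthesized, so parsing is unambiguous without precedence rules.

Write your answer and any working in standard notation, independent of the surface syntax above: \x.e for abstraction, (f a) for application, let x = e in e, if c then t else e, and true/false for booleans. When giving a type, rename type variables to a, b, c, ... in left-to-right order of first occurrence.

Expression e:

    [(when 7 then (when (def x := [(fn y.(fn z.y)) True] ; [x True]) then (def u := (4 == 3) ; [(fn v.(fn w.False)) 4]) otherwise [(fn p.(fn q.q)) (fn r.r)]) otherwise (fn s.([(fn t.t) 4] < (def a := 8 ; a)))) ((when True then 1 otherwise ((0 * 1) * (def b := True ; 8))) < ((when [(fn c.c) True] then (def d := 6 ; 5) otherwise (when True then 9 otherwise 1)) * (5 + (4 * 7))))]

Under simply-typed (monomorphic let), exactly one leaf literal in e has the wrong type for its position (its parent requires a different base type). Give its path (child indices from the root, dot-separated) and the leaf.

Answer: 0.0 : 7

Trace:
  unify Int ~ Bool
  FAIL: mismatch Int ~ Bool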